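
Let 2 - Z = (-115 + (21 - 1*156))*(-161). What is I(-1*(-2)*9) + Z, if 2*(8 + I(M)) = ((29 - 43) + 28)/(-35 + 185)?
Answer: -6038393/150 ≈ -40256.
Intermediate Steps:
Z = -40248 (Z = 2 - (-115 + (21 - 1*156))*(-161) = 2 - (-115 + (21 - 156))*(-161) = 2 - (-115 - 135)*(-161) = 2 - (-250)*(-161) = 2 - 1*40250 = 2 - 40250 = -40248)
I(M) = -1193/150 (I(M) = -8 + (((29 - 43) + 28)/(-35 + 185))/2 = -8 + ((-14 + 28)/150)/2 = -8 + (14*(1/150))/2 = -8 + (1/2)*(7/75) = -8 + 7/150 = -1193/150)
I(-1*(-2)*9) + Z = -1193/150 - 40248 = -6038393/150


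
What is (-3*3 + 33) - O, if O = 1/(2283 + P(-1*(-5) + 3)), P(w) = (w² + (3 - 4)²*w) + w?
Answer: 56711/2363 ≈ 24.000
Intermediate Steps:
P(w) = w² + 2*w (P(w) = (w² + (-1)²*w) + w = (w² + 1*w) + w = (w² + w) + w = (w + w²) + w = w² + 2*w)
O = 1/2363 (O = 1/(2283 + (-1*(-5) + 3)*(2 + (-1*(-5) + 3))) = 1/(2283 + (5 + 3)*(2 + (5 + 3))) = 1/(2283 + 8*(2 + 8)) = 1/(2283 + 8*10) = 1/(2283 + 80) = 1/2363 ≈ 0.00042319)
(-3*3 + 33) - O = (-3*3 + 33) - 1*1/2363 = (-9 + 33) - 1/2363 = 24 - 1/2363 = 56711/2363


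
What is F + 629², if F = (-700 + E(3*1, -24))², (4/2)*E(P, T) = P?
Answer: 3534173/4 ≈ 8.8354e+5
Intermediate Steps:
E(P, T) = P/2
F = 1951609/4 (F = (-700 + (3*1)/2)² = (-700 + (½)*3)² = (-700 + 3/2)² = (-1397/2)² = 1951609/4 ≈ 4.8790e+5)
F + 629² = 1951609/4 + 629² = 1951609/4 + 395641 = 3534173/4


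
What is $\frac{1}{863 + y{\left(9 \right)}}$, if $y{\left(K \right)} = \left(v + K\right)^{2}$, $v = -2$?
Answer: $\frac{1}{912} \approx 0.0010965$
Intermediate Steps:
$y{\left(K \right)} = \left(-2 + K\right)^{2}$
$\frac{1}{863 + y{\left(9 \right)}} = \frac{1}{863 + \left(-2 + 9\right)^{2}} = \frac{1}{863 + 7^{2}} = \frac{1}{863 + 49} = \frac{1}{912}$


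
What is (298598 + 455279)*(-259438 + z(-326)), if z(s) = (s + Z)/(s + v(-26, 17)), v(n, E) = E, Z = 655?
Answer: -60435809433467/309 ≈ -1.9559e+11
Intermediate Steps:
z(s) = (655 + s)/(17 + s) (z(s) = (s + 655)/(s + 17) = (655 + s)/(17 + s))
(298598 + 455279)*(-259438 + z(-326)) = (298598 + 455279)*(-259438 + (655 - 326)/(17 - 326)) = 753877*(-259438 + 329/(-309)) = 753877*(-259438 - 1/309*329) = 753877*(-259438 - 329/309) = 753877*(-80166671/309) = -60435809433467/309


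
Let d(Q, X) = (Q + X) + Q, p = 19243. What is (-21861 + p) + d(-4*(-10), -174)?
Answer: -2712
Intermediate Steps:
d(Q, X) = X + 2*Q
(-21861 + p) + d(-4*(-10), -174) = (-21861 + 19243) + (-174 + 2*(-4*(-10))) = -2618 + (-174 + 2*40) = -2618 + (-174 + 80) = -2618 - 94 = -2712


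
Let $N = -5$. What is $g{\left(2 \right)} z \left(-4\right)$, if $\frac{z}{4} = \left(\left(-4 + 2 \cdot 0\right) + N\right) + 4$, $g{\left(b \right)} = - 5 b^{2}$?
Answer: $-1600$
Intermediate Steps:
$z = -20$ ($z = 4 \left(\left(\left(-4 + 2 \cdot 0\right) - 5\right) + 4\right) = 4 \left(\left(\left(-4 + 0\right) - 5\right) + 4\right) = 4 \left(\left(-4 - 5\right) + 4\right) = 4 \left(-9 + 4\right) = 4 \left(-5\right) = -20$)
$g{\left(2 \right)} z \left(-4\right) = - 5 \cdot 2^{2} \left(-20\right) \left(-4\right) = \left(-5\right) 4 \left(-20\right) \left(-4\right) = \left(-20\right) \left(-20\right) \left(-4\right) = 400 \left(-4\right) = -1600$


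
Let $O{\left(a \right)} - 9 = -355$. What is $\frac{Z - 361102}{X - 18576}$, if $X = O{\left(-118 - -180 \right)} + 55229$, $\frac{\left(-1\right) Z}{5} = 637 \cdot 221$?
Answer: $- \frac{1064987}{36307} \approx -29.333$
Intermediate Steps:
$Z = -703885$ ($Z = - 5 \cdot 637 \cdot 221 = \left(-5\right) 140777 = -703885$)
$O{\left(a \right)} = -346$ ($O{\left(a \right)} = 9 - 355 = -346$)
$X = 54883$ ($X = -346 + 55229 = 54883$)
$\frac{Z - 361102}{X - 18576} = \frac{-703885 - 361102}{54883 - 18576} = - \frac{1064987}{36307}$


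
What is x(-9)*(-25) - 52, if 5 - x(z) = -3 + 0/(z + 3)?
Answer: -252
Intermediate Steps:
x(z) = 8 (x(z) = 5 - (-3 + 0/(z + 3)) = 5 - (-3 + 0/(3 + z)) = 5 - (-3 + 0) = 5 - 1*(-3) = 5 + 3 = 8)
x(-9)*(-25) - 52 = 8*(-25) - 52 = -200 - 52 = -252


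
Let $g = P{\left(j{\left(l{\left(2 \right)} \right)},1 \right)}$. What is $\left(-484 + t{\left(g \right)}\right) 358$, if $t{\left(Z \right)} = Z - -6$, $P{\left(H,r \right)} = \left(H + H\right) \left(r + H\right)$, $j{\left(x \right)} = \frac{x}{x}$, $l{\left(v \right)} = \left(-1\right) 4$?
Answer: $-169692$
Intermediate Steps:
$l{\left(v \right)} = -4$
$j{\left(x \right)} = 1$
$P{\left(H,r \right)} = 2 H \left(H + r\right)$
$g = 4$ ($g = 2 \cdot 1 \left(1 + 1\right) = 2 \cdot 1 \cdot 2 = 4$)
$t{\left(Z \right)} = 6 + Z$ ($t{\left(Z \right)} = Z + 6 = 6 + Z$)
$\left(-484 + t{\left(g \right)}\right) 358 = \left(-484 + \left(6 + 4\right)\right) 358 = \left(-484 + 10\right) 358 = \left(-474\right) 358 = -169692$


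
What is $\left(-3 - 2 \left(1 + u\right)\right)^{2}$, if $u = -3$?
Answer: $1$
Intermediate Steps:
$\left(-3 - 2 \left(1 + u\right)\right)^{2} = \left(-3 - 2 \left(1 - 3\right)\right)^{2} = \left(-3 - -4\right)^{2} = \left(-3 + 4\right)^{2} = 1^{2} = 1$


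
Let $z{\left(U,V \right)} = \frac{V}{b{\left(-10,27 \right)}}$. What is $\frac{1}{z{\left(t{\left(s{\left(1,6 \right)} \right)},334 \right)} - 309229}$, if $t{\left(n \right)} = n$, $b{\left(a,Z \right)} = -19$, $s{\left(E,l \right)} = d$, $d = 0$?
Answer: $- \frac{19}{5875685} \approx -3.2337 \cdot 10^{-6}$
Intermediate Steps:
$s{\left(E,l \right)} = 0$
$z{\left(U,V \right)} = - \frac{V}{19}$ ($z{\left(U,V \right)} = \frac{V}{-19} = V \left(- \frac{1}{19}\right) = - \frac{V}{19}$)
$\frac{1}{z{\left(t{\left(s{\left(1,6 \right)} \right)},334 \right)} - 309229} = \frac{1}{\left(- \frac{1}{19}\right) 334 - 309229} = \frac{1}{- \frac{334}{19} - 309229} = \frac{1}{- \frac{5875685}{19}} = - \frac{19}{5875685}$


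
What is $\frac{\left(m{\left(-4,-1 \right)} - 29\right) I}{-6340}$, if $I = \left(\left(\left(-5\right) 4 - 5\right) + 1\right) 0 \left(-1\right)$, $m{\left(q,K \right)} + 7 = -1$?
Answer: $0$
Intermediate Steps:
$m{\left(q,K \right)} = -8$ ($m{\left(q,K \right)} = -7 - 1 = -8$)
$I = 0$ ($I = \left(\left(-20 - 5\right) + 1\right) 0 = \left(-25 + 1\right) 0 = \left(-24\right) 0 = 0$)
$\frac{\left(m{\left(-4,-1 \right)} - 29\right) I}{-6340} = \frac{\left(-8 - 29\right) 0}{-6340} = \left(-37\right) 0 \left(- \frac{1}{6340}\right) = 0 \left(- \frac{1}{6340}\right) = 0$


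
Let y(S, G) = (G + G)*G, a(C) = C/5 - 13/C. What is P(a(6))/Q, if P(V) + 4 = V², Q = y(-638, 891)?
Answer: -2759/1428985800 ≈ -1.9307e-6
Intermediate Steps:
a(C) = -13/C + C/5 (a(C) = C*(⅕) - 13/C = C/5 - 13/C = -13/C + C/5)
y(S, G) = 2*G² (y(S, G) = (2*G)*G = 2*G²)
Q = 1587762 (Q = 2*891² = 2*793881 = 1587762)
P(V) = -4 + V²
P(a(6))/Q = (-4 + (-13/6 + (⅕)*6)²)/1587762 = (-4 + (-13*⅙ + 6/5)²)*(1/1587762) = (-4 + (-13/6 + 6/5)²)*(1/1587762) = (-4 + (-29/30)²)*(1/1587762) = (-4 + 841/900)*(1/1587762) = -2759/900*1/1587762 = -2759/1428985800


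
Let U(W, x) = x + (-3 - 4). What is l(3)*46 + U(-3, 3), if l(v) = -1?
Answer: -50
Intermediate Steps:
U(W, x) = -7 + x (U(W, x) = x - 7 = -7 + x)
l(3)*46 + U(-3, 3) = -1*46 + (-7 + 3) = -46 - 4 = -50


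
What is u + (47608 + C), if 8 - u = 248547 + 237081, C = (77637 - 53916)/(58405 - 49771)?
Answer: -1260590629/2878 ≈ -4.3801e+5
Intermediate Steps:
C = 7907/2878 (C = 23721/8634 = 23721*(1/8634) = 7907/2878 ≈ 2.7474)
u = -485620 (u = 8 - (248547 + 237081) = 8 - 1*485628 = 8 - 485628 = -485620)
u + (47608 + C) = -485620 + (47608 + 7907/2878) = -485620 + 137023731/2878 = -1260590629/2878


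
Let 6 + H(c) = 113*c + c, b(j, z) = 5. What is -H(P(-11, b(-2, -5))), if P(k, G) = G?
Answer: -564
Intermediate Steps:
H(c) = -6 + 114*c (H(c) = -6 + (113*c + c) = -6 + 114*c)
-H(P(-11, b(-2, -5))) = -(-6 + 114*5) = -(-6 + 570) = -1*564 = -564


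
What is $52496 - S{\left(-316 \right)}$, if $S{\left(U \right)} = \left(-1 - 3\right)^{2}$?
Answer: $52480$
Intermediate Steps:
$S{\left(U \right)} = 16$ ($S{\left(U \right)} = \left(-4\right)^{2} = 16$)
$52496 - S{\left(-316 \right)} = 52496 - 16 = 52480$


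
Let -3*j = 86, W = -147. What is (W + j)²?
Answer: 277729/9 ≈ 30859.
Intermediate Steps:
j = -86/3 (j = -⅓*86 = -86/3 ≈ -28.667)
(W + j)² = (-147 - 86/3)² = (-527/3)² = 277729/9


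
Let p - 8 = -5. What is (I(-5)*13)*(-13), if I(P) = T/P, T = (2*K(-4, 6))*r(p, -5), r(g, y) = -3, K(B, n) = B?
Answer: 4056/5 ≈ 811.20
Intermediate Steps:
p = 3 (p = 8 - 5 = 3)
T = 24 (T = (2*(-4))*(-3) = -8*(-3) = 24)
I(P) = 24/P
(I(-5)*13)*(-13) = ((24/(-5))*13)*(-13) = ((24*(-⅕))*13)*(-13) = -24/5*13*(-13) = -312/5*(-13) = 4056/5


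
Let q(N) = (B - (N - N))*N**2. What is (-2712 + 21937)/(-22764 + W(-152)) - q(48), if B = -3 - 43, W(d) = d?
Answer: 2428710119/22916 ≈ 1.0598e+5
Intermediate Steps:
B = -46
q(N) = -46*N**2 (q(N) = (-46 - (N - N))*N**2 = (-46 - 1*0)*N**2 = (-46 + 0)*N**2 = -46*N**2)
(-2712 + 21937)/(-22764 + W(-152)) - q(48) = (-2712 + 21937)/(-22764 - 152) - (-46)*48**2 = 19225/(-22916) - (-46)*2304 = 19225*(-1/22916) - 1*(-105984) = -19225/22916 + 105984 = 2428710119/22916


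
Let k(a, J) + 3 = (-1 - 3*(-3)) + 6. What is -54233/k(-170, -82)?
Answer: -54233/11 ≈ -4930.3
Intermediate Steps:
k(a, J) = 11 (k(a, J) = -3 + ((-1 - 3*(-3)) + 6) = -3 + ((-1 + 9) + 6) = -3 + (8 + 6) = -3 + 14 = 11)
-54233/k(-170, -82) = -54233/11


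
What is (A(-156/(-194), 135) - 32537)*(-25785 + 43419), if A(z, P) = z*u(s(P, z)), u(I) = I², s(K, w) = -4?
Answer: -55632466194/97 ≈ -5.7353e+8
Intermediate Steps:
A(z, P) = 16*z (A(z, P) = z*(-4)² = z*16 = 16*z)
(A(-156/(-194), 135) - 32537)*(-25785 + 43419) = (16*(-156/(-194)) - 32537)*(-25785 + 43419) = (16*(-156*(-1/194)) - 32537)*17634 = (16*(78/97) - 32537)*17634 = (1248/97 - 32537)*17634 = -3154841/97*17634 = -55632466194/97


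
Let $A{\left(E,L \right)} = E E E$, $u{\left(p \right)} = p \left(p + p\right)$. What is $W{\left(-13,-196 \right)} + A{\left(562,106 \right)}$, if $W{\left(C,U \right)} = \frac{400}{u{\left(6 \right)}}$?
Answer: $\frac{1597539002}{9} \approx 1.775 \cdot 10^{8}$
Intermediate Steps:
$u{\left(p \right)} = 2 p^{2}$ ($u{\left(p \right)} = p 2 p = 2 p^{2}$)
$W{\left(C,U \right)} = \frac{50}{9}$ ($W{\left(C,U \right)} = \frac{400}{2 \cdot 6^{2}} = \frac{400}{2 \cdot 36} = \frac{400}{72} = 400 \cdot \frac{1}{72} = \frac{50}{9}$)
$A{\left(E,L \right)} = E^{3}$ ($A{\left(E,L \right)} = E^{2} E = E^{3}$)
$W{\left(-13,-196 \right)} + A{\left(562,106 \right)} = \frac{50}{9} + 562^{3} = \frac{50}{9} + 177504328 = \frac{1597539002}{9}$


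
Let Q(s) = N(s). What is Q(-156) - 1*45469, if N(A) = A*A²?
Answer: -3841885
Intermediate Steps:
N(A) = A³
Q(s) = s³
Q(-156) - 1*45469 = (-156)³ - 1*45469 = -3796416 - 45469 = -3841885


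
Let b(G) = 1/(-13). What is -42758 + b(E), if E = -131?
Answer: -555855/13 ≈ -42758.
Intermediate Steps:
b(G) = -1/13
-42758 + b(E) = -42758 - 1/13 = -555855/13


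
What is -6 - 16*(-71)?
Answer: 1130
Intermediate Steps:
-6 - 16*(-71) = -6 + 1136 = 1130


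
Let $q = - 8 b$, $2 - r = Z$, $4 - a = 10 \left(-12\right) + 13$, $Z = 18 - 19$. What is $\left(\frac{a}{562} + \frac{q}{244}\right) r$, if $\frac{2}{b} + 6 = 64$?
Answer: $\frac{585705}{994178} \approx 0.58914$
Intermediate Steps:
$Z = -1$
$a = 111$ ($a = 4 - \left(10 \left(-12\right) + 13\right) = 4 - \left(-120 + 13\right) = 4 - -107 = 4 + 107 = 111$)
$r = 3$ ($r = 2 - -1 = 2 + 1 = 3$)
$b = \frac{1}{29}$ ($b = \frac{2}{-6 + 64} = \frac{2}{58} = 2 \cdot \frac{1}{58} = \frac{1}{29} \approx 0.034483$)
$q = - \frac{8}{29}$ ($q = \left(-8\right) \frac{1}{29} = - \frac{8}{29} \approx -0.27586$)
$\left(\frac{a}{562} + \frac{q}{244}\right) r = \left(\frac{111}{562} - \frac{8}{29 \cdot 244}\right) 3 = \left(111 \cdot \frac{1}{562} - \frac{2}{1769}\right) 3 = \left(\frac{111}{562} - \frac{2}{1769}\right) 3 = \frac{195235}{994178} \cdot 3 = \frac{585705}{994178}$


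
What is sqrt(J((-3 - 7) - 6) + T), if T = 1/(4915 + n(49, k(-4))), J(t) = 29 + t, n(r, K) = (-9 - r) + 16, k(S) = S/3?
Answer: 5*sqrt(12348182)/4873 ≈ 3.6056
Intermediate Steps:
k(S) = S/3 (k(S) = S*(1/3) = S/3)
n(r, K) = 7 - r
T = 1/4873 (T = 1/(4915 + (7 - 1*49)) = 1/(4915 + (7 - 49)) = 1/(4915 - 42) = 1/4873 ≈ 0.00020521)
sqrt(J((-3 - 7) - 6) + T) = sqrt((29 + ((-3 - 7) - 6)) + 1/4873) = sqrt((29 + (-10 - 6)) + 1/4873) = sqrt((29 - 16) + 1/4873) = sqrt(13 + 1/4873) = sqrt(63350/4873) = 5*sqrt(12348182)/4873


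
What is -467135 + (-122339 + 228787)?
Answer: -360687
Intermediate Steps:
-467135 + (-122339 + 228787) = -467135 + 106448 = -360687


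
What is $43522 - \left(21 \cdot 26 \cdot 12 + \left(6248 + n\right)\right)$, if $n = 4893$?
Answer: $25829$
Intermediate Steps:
$43522 - \left(21 \cdot 26 \cdot 12 + \left(6248 + n\right)\right) = 43522 - \left(21 \cdot 26 \cdot 12 + \left(6248 + 4893\right)\right) = 43522 - \left(546 \cdot 12 + 11141\right) = 43522 - \left(6552 + 11141\right) = 43522 - 17693 = 25829$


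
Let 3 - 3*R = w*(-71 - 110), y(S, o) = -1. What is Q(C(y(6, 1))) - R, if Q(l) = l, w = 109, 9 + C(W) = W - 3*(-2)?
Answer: -19744/3 ≈ -6581.3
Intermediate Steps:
C(W) = -3 + W (C(W) = -9 + (W - 3*(-2)) = -9 + (W + 6) = -9 + (6 + W) = -3 + W)
R = 19732/3 (R = 1 - 109*(-71 - 110)/3 = 1 - 109*(-181)/3 = 1 - ⅓*(-19729) = 1 + 19729/3 = 19732/3 ≈ 6577.3)
Q(C(y(6, 1))) - R = (-3 - 1) - 1*19732/3 = -4 - 19732/3 = -19744/3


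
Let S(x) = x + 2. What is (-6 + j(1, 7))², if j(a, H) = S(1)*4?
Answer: 36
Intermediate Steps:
S(x) = 2 + x
j(a, H) = 12 (j(a, H) = (2 + 1)*4 = 3*4 = 12)
(-6 + j(1, 7))² = (-6 + 12)² = 6² = 36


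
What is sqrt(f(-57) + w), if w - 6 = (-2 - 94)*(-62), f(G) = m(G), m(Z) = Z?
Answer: sqrt(5901) ≈ 76.818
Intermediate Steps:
f(G) = G
w = 5958 (w = 6 + (-2 - 94)*(-62) = 6 - 96*(-62) = 6 + 5952 = 5958)
sqrt(f(-57) + w) = sqrt(-57 + 5958) = sqrt(5901)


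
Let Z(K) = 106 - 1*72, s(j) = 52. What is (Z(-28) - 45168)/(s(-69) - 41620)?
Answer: 22567/20784 ≈ 1.0858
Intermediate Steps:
Z(K) = 34 (Z(K) = 106 - 72 = 34)
(Z(-28) - 45168)/(s(-69) - 41620) = (34 - 45168)/(52 - 41620) = -45134/(-41568) = -45134*(-1/41568) = 22567/20784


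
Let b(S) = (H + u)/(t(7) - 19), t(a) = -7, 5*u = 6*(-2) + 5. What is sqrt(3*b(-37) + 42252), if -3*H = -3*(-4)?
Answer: sqrt(714069330)/130 ≈ 205.55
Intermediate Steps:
u = -7/5 (u = (6*(-2) + 5)/5 = (-12 + 5)/5 = (1/5)*(-7) = -7/5 ≈ -1.4000)
H = -4 (H = -(-1)*(-4) = -1/3*12 = -4)
b(S) = 27/130 (b(S) = (-4 - 7/5)/(-7 - 19) = -27/5/(-26) = -27/5*(-1/26) = 27/130)
sqrt(3*b(-37) + 42252) = sqrt(3*(27/130) + 42252) = sqrt(81/130 + 42252) = sqrt(5492841/130) = sqrt(714069330)/130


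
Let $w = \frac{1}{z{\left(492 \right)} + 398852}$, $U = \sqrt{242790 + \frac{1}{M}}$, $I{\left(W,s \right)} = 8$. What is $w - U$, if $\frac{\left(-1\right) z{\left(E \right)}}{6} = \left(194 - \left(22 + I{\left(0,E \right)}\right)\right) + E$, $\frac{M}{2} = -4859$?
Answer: $\frac{1}{394916} - \frac{\sqrt{22928972022242}}{9718} \approx -492.74$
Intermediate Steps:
$M = -9718$ ($M = 2 \left(-4859\right) = -9718$)
$U = \frac{\sqrt{22928972022242}}{9718}$ ($U = \sqrt{242790 + \frac{1}{-9718}} = \sqrt{242790 - \frac{1}{9718}} = \sqrt{\frac{2359433219}{9718}} = \frac{\sqrt{22928972022242}}{9718} \approx 492.74$)
$z{\left(E \right)} = -984 - 6 E$ ($z{\left(E \right)} = - 6 \left(\left(194 - 30\right) + E\right) = - 6 \left(164 + E\right) = -984 - 6 E$)
$w = \frac{1}{394916}$ ($w = \frac{1}{\left(-984 - 2952\right) + 398852} = \frac{1}{-3936 + 398852} = \frac{1}{394916} \approx 2.5322 \cdot 10^{-6}$)
$w - U = \frac{1}{394916} - \frac{\sqrt{22928972022242}}{9718}$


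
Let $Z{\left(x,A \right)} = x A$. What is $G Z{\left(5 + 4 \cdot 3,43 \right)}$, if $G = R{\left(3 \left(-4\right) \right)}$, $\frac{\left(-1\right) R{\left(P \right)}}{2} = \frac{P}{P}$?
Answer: $-1462$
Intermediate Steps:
$R{\left(P \right)} = -2$ ($R{\left(P \right)} = - 2 \frac{P}{P} = \left(-2\right) 1 = -2$)
$G = -2$
$Z{\left(x,A \right)} = A x$
$G Z{\left(5 + 4 \cdot 3,43 \right)} = - 2 \cdot 43 \left(5 + 4 \cdot 3\right) = - 2 \cdot 43 \left(5 + 12\right) = - 2 \cdot 43 \cdot 17 = \left(-2\right) 731 = -1462$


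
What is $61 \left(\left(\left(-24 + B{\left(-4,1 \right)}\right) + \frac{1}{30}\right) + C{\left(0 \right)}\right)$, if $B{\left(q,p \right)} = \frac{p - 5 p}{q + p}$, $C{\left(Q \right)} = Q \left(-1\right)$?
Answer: $- \frac{41419}{30} \approx -1380.6$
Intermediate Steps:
$C{\left(Q \right)} = - Q$
$B{\left(q,p \right)} = - \frac{4 p}{p + q}$ ($B{\left(q,p \right)} = \frac{\left(-4\right) p}{p + q} = - \frac{4 p}{p + q}$)
$61 \left(\left(\left(-24 + B{\left(-4,1 \right)}\right) + \frac{1}{30}\right) + C{\left(0 \right)}\right) = 61 \left(\left(\left(-24 - \frac{4}{1 - 4}\right) + \frac{1}{30}\right) - 0\right) = 61 \left(\left(\left(-24 - \frac{4}{-3}\right) + \frac{1}{30}\right) + 0\right) = 61 \left(\left(\left(-24 - 4 \left(- \frac{1}{3}\right)\right) + \frac{1}{30}\right) + 0\right) = 61 \left(\left(\left(-24 + \frac{4}{3}\right) + \frac{1}{30}\right) + 0\right) = 61 \left(\left(- \frac{68}{3} + \frac{1}{30}\right) + 0\right) = 61 \left(- \frac{679}{30} + 0\right) = 61 \left(- \frac{679}{30}\right) = - \frac{41419}{30}$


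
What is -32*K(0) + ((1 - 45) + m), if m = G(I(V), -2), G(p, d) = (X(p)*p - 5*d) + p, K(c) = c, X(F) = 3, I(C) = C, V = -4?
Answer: -50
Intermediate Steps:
G(p, d) = -5*d + 4*p (G(p, d) = (3*p - 5*d) + p = (-5*d + 3*p) + p = -5*d + 4*p)
m = -6 (m = -5*(-2) + 4*(-4) = 10 - 16 = -6)
-32*K(0) + ((1 - 45) + m) = -32*0 + ((1 - 45) - 6) = 0 + (-44 - 6) = 0 - 50 = -50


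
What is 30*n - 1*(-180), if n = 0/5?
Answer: 180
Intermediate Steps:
n = 0 (n = 0*(⅕) = 0)
30*n - 1*(-180) = 30*0 - 1*(-180) = 0 + 180 = 180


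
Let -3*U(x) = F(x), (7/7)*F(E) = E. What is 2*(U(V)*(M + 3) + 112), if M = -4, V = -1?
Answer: 670/3 ≈ 223.33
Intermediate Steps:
F(E) = E
U(x) = -x/3
2*(U(V)*(M + 3) + 112) = 2*((-⅓*(-1))*(-4 + 3) + 112) = 2*((⅓)*(-1) + 112) = 2*(-⅓ + 112) = 2*(335/3) = 670/3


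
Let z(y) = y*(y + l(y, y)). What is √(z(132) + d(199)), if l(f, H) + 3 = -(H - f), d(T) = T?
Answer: √17227 ≈ 131.25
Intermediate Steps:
l(f, H) = -3 + f - H (l(f, H) = -3 - (H - f) = -3 + (f - H) = -3 + f - H)
z(y) = y*(-3 + y) (z(y) = y*(y + (-3 + y - y)) = y*(y - 3) = y*(-3 + y))
√(z(132) + d(199)) = √(132*(-3 + 132) + 199) = √(132*129 + 199) = √(17028 + 199) = √17227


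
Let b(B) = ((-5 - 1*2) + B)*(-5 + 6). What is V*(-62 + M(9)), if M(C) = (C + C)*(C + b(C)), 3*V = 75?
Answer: 3400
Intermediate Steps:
V = 25 (V = (⅓)*75 = 25)
b(B) = -7 + B (b(B) = ((-5 - 2) + B)*1 = (-7 + B)*1 = -7 + B)
M(C) = 2*C*(-7 + 2*C) (M(C) = (C + C)*(C + (-7 + C)) = (2*C)*(-7 + 2*C) = 2*C*(-7 + 2*C))
V*(-62 + M(9)) = 25*(-62 + 2*9*(-7 + 2*9)) = 25*(-62 + 2*9*(-7 + 18)) = 25*(-62 + 2*9*11) = 25*(-62 + 198) = 25*136 = 3400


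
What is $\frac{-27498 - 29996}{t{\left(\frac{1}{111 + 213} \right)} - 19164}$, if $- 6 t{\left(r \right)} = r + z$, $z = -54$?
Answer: $\frac{5882544}{1959859} \approx 3.0015$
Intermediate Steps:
$t{\left(r \right)} = 9 - \frac{r}{6}$ ($t{\left(r \right)} = - \frac{r - 54}{6} = - \frac{-54 + r}{6} = 9 - \frac{r}{6}$)
$\frac{-27498 - 29996}{t{\left(\frac{1}{111 + 213} \right)} - 19164} = \frac{-27498 - 29996}{\left(9 - \frac{1}{6 \left(111 + 213\right)}\right) - 19164} = - \frac{57494}{\left(9 - \frac{1}{6 \cdot 324}\right) - 19164} = - \frac{57494}{\left(9 - \frac{1}{1944}\right) - 19164} = - \frac{57494}{\frac{17495}{1944} - 19164} = - \frac{57494}{- \frac{37237321}{1944}} = \left(-57494\right) \left(- \frac{1944}{37237321}\right) = \frac{5882544}{1959859}$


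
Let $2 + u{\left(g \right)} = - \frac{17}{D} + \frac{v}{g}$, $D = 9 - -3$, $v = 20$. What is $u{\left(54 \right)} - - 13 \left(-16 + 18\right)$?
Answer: $\frac{2479}{108} \approx 22.954$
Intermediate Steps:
$D = 12$ ($D = 9 + 3 = 12$)
$u{\left(g \right)} = - \frac{41}{12} + \frac{20}{g}$ ($u{\left(g \right)} = -2 + \left(- \frac{17}{12} + \frac{20}{g}\right) = -2 + \left(\left(-17\right) \frac{1}{12} + \frac{20}{g}\right) = -2 - \left(\frac{17}{12} - \frac{20}{g}\right) = - \frac{41}{12} + \frac{20}{g}$)
$u{\left(54 \right)} - - 13 \left(-16 + 18\right) = \left(- \frac{41}{12} + \frac{20}{54}\right) - - 13 \left(-16 + 18\right) = \left(- \frac{41}{12} + 20 \cdot \frac{1}{54}\right) - \left(-13\right) 2 = \left(- \frac{41}{12} + \frac{10}{27}\right) - -26 = - \frac{329}{108} + 26 = \frac{2479}{108}$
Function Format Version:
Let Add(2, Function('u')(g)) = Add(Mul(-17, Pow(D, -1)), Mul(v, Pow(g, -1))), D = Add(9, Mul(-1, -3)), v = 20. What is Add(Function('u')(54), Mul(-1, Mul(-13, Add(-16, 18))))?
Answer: Rational(2479, 108) ≈ 22.954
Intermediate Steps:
D = 12 (D = Add(9, 3) = 12)
Function('u')(g) = Add(Rational(-41, 12), Mul(20, Pow(g, -1))) (Function('u')(g) = Add(-2, Add(Mul(-17, Pow(12, -1)), Mul(20, Pow(g, -1)))) = Add(-2, Add(Mul(-17, Rational(1, 12)), Mul(20, Pow(g, -1)))) = Add(-2, Add(Rational(-17, 12), Mul(20, Pow(g, -1)))) = Add(Rational(-41, 12), Mul(20, Pow(g, -1))))
Add(Function('u')(54), Mul(-1, Mul(-13, Add(-16, 18)))) = Add(Add(Rational(-41, 12), Mul(20, Pow(54, -1))), Mul(-1, Mul(-13, Add(-16, 18)))) = Add(Add(Rational(-41, 12), Mul(20, Rational(1, 54))), Mul(-1, Mul(-13, 2))) = Add(Add(Rational(-41, 12), Rational(10, 27)), Mul(-1, -26)) = Add(Rational(-329, 108), 26) = Rational(2479, 108)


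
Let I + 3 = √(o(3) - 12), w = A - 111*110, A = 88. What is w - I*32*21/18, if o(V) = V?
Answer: -12010 - 112*I ≈ -12010.0 - 112.0*I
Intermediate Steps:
w = -12122 (w = 88 - 111*110 = 88 - 12210 = -12122)
I = -3 + 3*I (I = -3 + √(3 - 12) = -3 + √(-9) = -3 + 3*I ≈ -3.0 + 3.0*I)
w - I*32*21/18 = -12122 - (-3 + 3*I)*32*21/18 = -12122 - (-96 + 96*I)*21*(1/18) = -12122 - (-96 + 96*I)*7/6 = -12122 - (-112 + 112*I) = -12122 + (112 - 112*I) = -12010 - 112*I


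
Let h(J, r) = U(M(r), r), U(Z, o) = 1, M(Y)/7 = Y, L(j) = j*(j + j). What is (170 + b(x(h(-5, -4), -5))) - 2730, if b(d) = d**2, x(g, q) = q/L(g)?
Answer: -10215/4 ≈ -2553.8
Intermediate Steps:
L(j) = 2*j**2 (L(j) = j*(2*j) = 2*j**2)
M(Y) = 7*Y
h(J, r) = 1
x(g, q) = q/(2*g**2) (x(g, q) = q/((2*g**2)) = q*(1/(2*g**2)) = q/(2*g**2))
(170 + b(x(h(-5, -4), -5))) - 2730 = (170 + ((1/2)*(-5)/1**2)**2) - 2730 = (170 + ((1/2)*(-5)*1)**2) - 2730 = (170 + (-5/2)**2) - 2730 = (170 + 25/4) - 2730 = 705/4 - 2730 = -10215/4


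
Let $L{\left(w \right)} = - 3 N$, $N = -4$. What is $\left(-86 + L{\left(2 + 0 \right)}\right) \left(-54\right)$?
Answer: $3996$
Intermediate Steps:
$L{\left(w \right)} = 12$ ($L{\left(w \right)} = \left(-3\right) \left(-4\right) = 12$)
$\left(-86 + L{\left(2 + 0 \right)}\right) \left(-54\right) = \left(-86 + 12\right) \left(-54\right) = \left(-74\right) \left(-54\right) = 3996$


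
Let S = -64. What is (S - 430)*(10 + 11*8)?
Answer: -48412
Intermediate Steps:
(S - 430)*(10 + 11*8) = (-64 - 430)*(10 + 11*8) = -494*(10 + 88) = -494*98 = -48412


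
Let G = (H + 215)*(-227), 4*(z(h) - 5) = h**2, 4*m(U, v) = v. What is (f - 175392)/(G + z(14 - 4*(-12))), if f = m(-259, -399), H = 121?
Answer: 33427/14344 ≈ 2.3304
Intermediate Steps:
m(U, v) = v/4
f = -399/4 (f = (1/4)*(-399) = -399/4 ≈ -99.750)
z(h) = 5 + h**2/4
G = -76272 (G = (121 + 215)*(-227) = 336*(-227) = -76272)
(f - 175392)/(G + z(14 - 4*(-12))) = (-399/4 - 175392)/(-76272 + (5 + (14 - 4*(-12))**2/4)) = -701967/(4*(-76272 + (5 + (14 + 48)**2/4))) = -701967/(4*(-76272 + (5 + (1/4)*62**2))) = -701967/(4*(-76272 + (5 + (1/4)*3844))) = -701967/(4*(-76272 + (5 + 961))) = -701967/(4*(-76272 + 966)) = -701967/4/(-75306) = -701967/4*(-1/75306) = 33427/14344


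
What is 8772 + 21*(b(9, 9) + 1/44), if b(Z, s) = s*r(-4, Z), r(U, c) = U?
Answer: 352725/44 ≈ 8016.5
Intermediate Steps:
b(Z, s) = -4*s (b(Z, s) = s*(-4) = -4*s)
8772 + 21*(b(9, 9) + 1/44) = 8772 + 21*(-4*9 + 1/44) = 8772 + 21*(-36 + 1/44) = 8772 + 21*(-1583/44) = 8772 - 33243/44 = 352725/44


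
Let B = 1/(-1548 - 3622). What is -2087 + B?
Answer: -10789791/5170 ≈ -2087.0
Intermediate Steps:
B = -1/5170 (B = 1/(-5170) = -1/5170 ≈ -0.00019342)
-2087 + B = -2087 - 1/5170 = -10789791/5170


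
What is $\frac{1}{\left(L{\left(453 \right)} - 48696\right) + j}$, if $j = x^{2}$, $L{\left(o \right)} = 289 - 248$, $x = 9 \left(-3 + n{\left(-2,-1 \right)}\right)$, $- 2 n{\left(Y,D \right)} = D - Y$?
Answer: $- \frac{4}{190651} \approx -2.0981 \cdot 10^{-5}$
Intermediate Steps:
$n{\left(Y,D \right)} = \frac{Y}{2} - \frac{D}{2}$ ($n{\left(Y,D \right)} = - \frac{D - Y}{2} = \frac{Y}{2} - \frac{D}{2}$)
$x = - \frac{63}{2}$ ($x = 9 \left(-3 + \left(\frac{1}{2} \left(-2\right) - - \frac{1}{2}\right)\right) = 9 \left(-3 + \left(-1 + \frac{1}{2}\right)\right) = 9 \left(-3 - \frac{1}{2}\right) = 9 \left(- \frac{7}{2}\right) = - \frac{63}{2} \approx -31.5$)
$L{\left(o \right)} = 41$
$j = \frac{3969}{4}$ ($j = \left(- \frac{63}{2}\right)^{2} = \frac{3969}{4} \approx 992.25$)
$\frac{1}{\left(L{\left(453 \right)} - 48696\right) + j} = \frac{1}{\left(41 - 48696\right) + \frac{3969}{4}} = \frac{1}{-48655 + \frac{3969}{4}} = \frac{1}{- \frac{190651}{4}} = - \frac{4}{190651}$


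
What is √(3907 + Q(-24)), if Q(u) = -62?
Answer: √3845 ≈ 62.008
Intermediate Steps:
√(3907 + Q(-24)) = √(3907 - 62) = √3845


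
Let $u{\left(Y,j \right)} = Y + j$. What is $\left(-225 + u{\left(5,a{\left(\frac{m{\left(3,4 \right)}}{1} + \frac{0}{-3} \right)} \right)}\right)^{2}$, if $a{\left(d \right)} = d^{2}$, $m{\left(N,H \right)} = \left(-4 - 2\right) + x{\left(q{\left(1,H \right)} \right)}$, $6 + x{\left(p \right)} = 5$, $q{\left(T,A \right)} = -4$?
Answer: $29241$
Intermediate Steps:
$x{\left(p \right)} = -1$ ($x{\left(p \right)} = -6 + 5 = -1$)
$m{\left(N,H \right)} = -7$ ($m{\left(N,H \right)} = \left(-4 - 2\right) - 1 = -6 - 1 = -7$)
$\left(-225 + u{\left(5,a{\left(\frac{m{\left(3,4 \right)}}{1} + \frac{0}{-3} \right)} \right)}\right)^{2} = \left(-225 + \left(5 + \left(- \frac{7}{1} + \frac{0}{-3}\right)^{2}\right)\right)^{2} = \left(-225 + \left(5 + \left(\left(-7\right) 1 + 0 \left(- \frac{1}{3}\right)\right)^{2}\right)\right)^{2} = \left(-225 + \left(5 + \left(-7 + 0\right)^{2}\right)\right)^{2} = \left(-225 + \left(5 + \left(-7\right)^{2}\right)\right)^{2} = \left(-225 + \left(5 + 49\right)\right)^{2} = \left(-225 + 54\right)^{2} = \left(-171\right)^{2} = 29241$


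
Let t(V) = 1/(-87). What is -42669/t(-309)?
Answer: 3712203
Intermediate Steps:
t(V) = -1/87
-42669/t(-309) = -42669/(-1/87) = -42669*(-87) = 3712203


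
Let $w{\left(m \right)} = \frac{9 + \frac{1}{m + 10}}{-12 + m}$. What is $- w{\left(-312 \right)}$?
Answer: $\frac{2717}{97848} \approx 0.027768$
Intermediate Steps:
$w{\left(m \right)} = \frac{9 + \frac{1}{10 + m}}{-12 + m}$
$- w{\left(-312 \right)} = - \frac{91 + 9 \left(-312\right)}{-120 + \left(-312\right)^{2} - -624} = - \frac{91 - 2808}{-120 + 97344 + 624} = - \frac{-2717}{97848} = \left(-1\right) \left(- \frac{2717}{97848}\right) = \frac{2717}{97848}$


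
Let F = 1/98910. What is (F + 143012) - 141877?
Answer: 112262851/98910 ≈ 1135.0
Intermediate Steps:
F = 1/98910 ≈ 1.0110e-5
(F + 143012) - 141877 = (1/98910 + 143012) - 141877 = 14145316921/98910 - 141877 = 112262851/98910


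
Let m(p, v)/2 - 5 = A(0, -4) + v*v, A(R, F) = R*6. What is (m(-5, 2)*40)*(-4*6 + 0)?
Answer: -17280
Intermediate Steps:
A(R, F) = 6*R
m(p, v) = 10 + 2*v² (m(p, v) = 10 + 2*(6*0 + v*v) = 10 + 2*(0 + v²) = 10 + 2*v²)
(m(-5, 2)*40)*(-4*6 + 0) = ((10 + 2*2²)*40)*(-4*6 + 0) = ((10 + 2*4)*40)*(-24 + 0) = ((10 + 8)*40)*(-24) = (18*40)*(-24) = 720*(-24) = -17280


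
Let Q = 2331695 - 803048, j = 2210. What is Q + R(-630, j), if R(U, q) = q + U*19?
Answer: 1518887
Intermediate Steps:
R(U, q) = q + 19*U
Q = 1528647
Q + R(-630, j) = 1528647 + (2210 + 19*(-630)) = 1528647 + (2210 - 11970) = 1528647 - 9760 = 1518887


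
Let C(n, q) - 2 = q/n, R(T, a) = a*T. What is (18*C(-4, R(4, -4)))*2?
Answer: 216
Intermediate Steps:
R(T, a) = T*a
C(n, q) = 2 + q/n
(18*C(-4, R(4, -4)))*2 = (18*(2 + (4*(-4))/(-4)))*2 = (18*(2 - 16*(-1/4)))*2 = (18*(2 + 4))*2 = (18*6)*2 = 108*2 = 216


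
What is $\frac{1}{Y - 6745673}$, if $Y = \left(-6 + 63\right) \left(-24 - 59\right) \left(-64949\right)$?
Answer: $\frac{1}{300528046} \approx 3.3275 \cdot 10^{-9}$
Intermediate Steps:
$Y = 307273719$ ($Y = 57 \left(-83\right) \left(-64949\right) = \left(-4731\right) \left(-64949\right) = 307273719$)
$\frac{1}{Y - 6745673} = \frac{1}{307273719 - 6745673} = \frac{1}{300528046}$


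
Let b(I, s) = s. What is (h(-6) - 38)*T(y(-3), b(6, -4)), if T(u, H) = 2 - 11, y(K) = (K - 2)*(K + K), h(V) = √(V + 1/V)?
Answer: 342 - 3*I*√222/2 ≈ 342.0 - 22.349*I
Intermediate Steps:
y(K) = 2*K*(-2 + K) (y(K) = (-2 + K)*(2*K) = 2*K*(-2 + K))
T(u, H) = -9
(h(-6) - 38)*T(y(-3), b(6, -4)) = (√(-6 + 1/(-6)) - 38)*(-9) = (√(-6 - ⅙) - 38)*(-9) = (√(-37/6) - 38)*(-9) = (I*√222/6 - 38)*(-9) = (-38 + I*√222/6)*(-9) = 342 - 3*I*√222/2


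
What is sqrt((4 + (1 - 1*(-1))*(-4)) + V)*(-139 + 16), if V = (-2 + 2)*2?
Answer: -246*I ≈ -246.0*I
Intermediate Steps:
V = 0 (V = 0*2 = 0)
sqrt((4 + (1 - 1*(-1))*(-4)) + V)*(-139 + 16) = sqrt((4 + (1 - 1*(-1))*(-4)) + 0)*(-139 + 16) = sqrt((4 + (1 + 1)*(-4)) + 0)*(-123) = sqrt((4 + 2*(-4)) + 0)*(-123) = sqrt((4 - 8) + 0)*(-123) = sqrt(-4 + 0)*(-123) = sqrt(-4)*(-123) = (2*I)*(-123) = -246*I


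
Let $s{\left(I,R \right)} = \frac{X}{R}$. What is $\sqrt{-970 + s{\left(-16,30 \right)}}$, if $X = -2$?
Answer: $\frac{i \sqrt{218265}}{15} \approx 31.146 i$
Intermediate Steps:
$s{\left(I,R \right)} = - \frac{2}{R}$
$\sqrt{-970 + s{\left(-16,30 \right)}} = \sqrt{-970 - \frac{2}{30}} = \sqrt{-970 - \frac{1}{15}} = \sqrt{- \frac{14551}{15}} = \frac{i \sqrt{218265}}{15}$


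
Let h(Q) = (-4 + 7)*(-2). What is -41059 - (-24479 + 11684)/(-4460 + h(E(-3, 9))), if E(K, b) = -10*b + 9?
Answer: -183382289/4466 ≈ -41062.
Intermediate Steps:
E(K, b) = 9 - 10*b
h(Q) = -6 (h(Q) = 3*(-2) = -6)
-41059 - (-24479 + 11684)/(-4460 + h(E(-3, 9))) = -41059 - (-24479 + 11684)/(-4460 - 6) = -41059 - (-12795)/(-4466) = -41059 - (-12795)*(-1)/4466 = -41059 - 1*12795/4466 = -41059 - 12795/4466 = -183382289/4466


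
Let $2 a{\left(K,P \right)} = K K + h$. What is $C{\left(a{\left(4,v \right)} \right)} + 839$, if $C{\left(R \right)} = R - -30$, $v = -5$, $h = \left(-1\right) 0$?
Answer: $877$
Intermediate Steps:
$h = 0$
$a{\left(K,P \right)} = \frac{K^{2}}{2}$ ($a{\left(K,P \right)} = \frac{K K + 0}{2} = \frac{K^{2} + 0}{2} = \frac{K^{2}}{2}$)
$C{\left(R \right)} = 30 + R$ ($C{\left(R \right)} = R + 30 = 30 + R$)
$C{\left(a{\left(4,v \right)} \right)} + 839 = \left(30 + \frac{4^{2}}{2}\right) + 839 = \left(30 + \frac{1}{2} \cdot 16\right) + 839 = \left(30 + 8\right) + 839 = 38 + 839 = 877$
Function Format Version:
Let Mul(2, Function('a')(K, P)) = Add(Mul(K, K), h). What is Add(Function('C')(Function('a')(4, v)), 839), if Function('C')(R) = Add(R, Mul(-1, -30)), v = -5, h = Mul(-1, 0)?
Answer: 877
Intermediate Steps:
h = 0
Function('a')(K, P) = Mul(Rational(1, 2), Pow(K, 2)) (Function('a')(K, P) = Mul(Rational(1, 2), Add(Mul(K, K), 0)) = Mul(Rational(1, 2), Add(Pow(K, 2), 0)) = Mul(Rational(1, 2), Pow(K, 2)))
Function('C')(R) = Add(30, R) (Function('C')(R) = Add(R, 30) = Add(30, R))
Add(Function('C')(Function('a')(4, v)), 839) = Add(Add(30, Mul(Rational(1, 2), Pow(4, 2))), 839) = Add(Add(30, Mul(Rational(1, 2), 16)), 839) = Add(Add(30, 8), 839) = Add(38, 839) = 877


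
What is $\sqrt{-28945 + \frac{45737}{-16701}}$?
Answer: $\frac{i \sqrt{8074201695582}}{16701} \approx 170.14 i$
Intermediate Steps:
$\sqrt{-28945 + \frac{45737}{-16701}} = \sqrt{-28945 + 45737 \left(- \frac{1}{16701}\right)} = \sqrt{-28945 - \frac{45737}{16701}} = \sqrt{- \frac{483456182}{16701}} = \frac{i \sqrt{8074201695582}}{16701}$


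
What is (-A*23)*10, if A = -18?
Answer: 4140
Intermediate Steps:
(-A*23)*10 = (-1*(-18)*23)*10 = (18*23)*10 = 414*10 = 4140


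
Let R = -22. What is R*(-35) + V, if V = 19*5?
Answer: 865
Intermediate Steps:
V = 95
R*(-35) + V = -22*(-35) + 95 = 770 + 95 = 865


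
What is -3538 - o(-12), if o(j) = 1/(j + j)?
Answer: -84911/24 ≈ -3538.0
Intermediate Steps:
o(j) = 1/(2*j)
-3538 - o(-12) = -3538 - 1/(2*(-12)) = -3538 - (-1)/(2*12) = -3538 - 1*(-1/24) = -3538 + 1/24 = -84911/24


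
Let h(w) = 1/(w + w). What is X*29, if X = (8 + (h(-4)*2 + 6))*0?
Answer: 0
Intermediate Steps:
h(w) = 1/(2*w)
X = 0 (X = (8 + (((1/2)/(-4))*2 + 6))*0 = (8 + (((1/2)*(-1/4))*2 + 6))*0 = (8 + (-1/8*2 + 6))*0 = (8 + (-1/4 + 6))*0 = (8 + 23/4)*0 = (55/4)*0 = 0)
X*29 = 0*29 = 0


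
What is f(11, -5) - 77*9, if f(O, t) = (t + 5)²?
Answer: -693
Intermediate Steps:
f(O, t) = (5 + t)²
f(11, -5) - 77*9 = (5 - 5)² - 77*9 = 0² - 693 = 0 - 693 = -693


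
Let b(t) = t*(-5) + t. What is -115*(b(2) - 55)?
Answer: 7245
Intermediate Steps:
b(t) = -4*t (b(t) = -5*t + t = -4*t)
-115*(b(2) - 55) = -115*(-4*2 - 55) = -115*(-8 - 55) = -115*(-63) = 7245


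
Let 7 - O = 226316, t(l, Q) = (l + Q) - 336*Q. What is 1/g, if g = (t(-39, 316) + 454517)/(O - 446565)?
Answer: -336437/174309 ≈ -1.9301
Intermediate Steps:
t(l, Q) = l - 335*Q (t(l, Q) = (Q + l) - 336*Q = l - 335*Q)
O = -226309 (O = 7 - 1*226316 = 7 - 226316 = -226309)
g = -174309/336437 (g = ((-39 - 335*316) + 454517)/(-226309 - 446565) = ((-39 - 105860) + 454517)/(-672874) = (-105899 + 454517)*(-1/672874) = 348618*(-1/672874) = -174309/336437 ≈ -0.51810)
1/g = 1/(-174309/336437) = -336437/174309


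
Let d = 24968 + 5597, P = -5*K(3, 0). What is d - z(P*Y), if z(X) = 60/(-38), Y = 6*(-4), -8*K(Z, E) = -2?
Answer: 580765/19 ≈ 30567.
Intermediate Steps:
K(Z, E) = 1/4 (K(Z, E) = -1/8*(-2) = 1/4)
P = -5/4 (P = -5*1/4 = -5/4 ≈ -1.2500)
Y = -24
z(X) = -30/19 (z(X) = 60*(-1/38) = -30/19)
d = 30565
d - z(P*Y) = 30565 - 1*(-30/19) = 30565 + 30/19 = 580765/19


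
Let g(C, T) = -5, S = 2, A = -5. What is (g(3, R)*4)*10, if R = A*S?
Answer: -200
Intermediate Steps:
R = -10 (R = -5*2 = -10)
(g(3, R)*4)*10 = -5*4*10 = -20*10 = -200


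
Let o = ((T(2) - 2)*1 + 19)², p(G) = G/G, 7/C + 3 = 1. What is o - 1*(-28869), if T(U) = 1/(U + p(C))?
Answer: 262525/9 ≈ 29169.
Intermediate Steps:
C = -7/2 (C = 7/(-3 + 1) = 7/(-2) = 7*(-½) = -7/2 ≈ -3.5000)
p(G) = 1
T(U) = 1/(1 + U) (T(U) = 1/(U + 1) = 1/(1 + U))
o = 2704/9 (o = ((1/(1 + 2) - 2)*1 + 19)² = ((1/3 - 2)*1 + 19)² = ((⅓ - 2)*1 + 19)² = (-5/3*1 + 19)² = (-5/3 + 19)² = (52/3)² = 2704/9 ≈ 300.44)
o - 1*(-28869) = 2704/9 - 1*(-28869) = 2704/9 + 28869 = 262525/9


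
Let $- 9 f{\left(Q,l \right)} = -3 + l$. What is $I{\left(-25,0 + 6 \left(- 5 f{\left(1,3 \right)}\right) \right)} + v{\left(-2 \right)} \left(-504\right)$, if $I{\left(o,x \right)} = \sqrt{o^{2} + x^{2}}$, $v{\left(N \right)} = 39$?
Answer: $-19631$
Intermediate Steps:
$f{\left(Q,l \right)} = \frac{1}{3} - \frac{l}{9}$ ($f{\left(Q,l \right)} = - \frac{-3 + l}{9} = \frac{1}{3} - \frac{l}{9}$)
$I{\left(-25,0 + 6 \left(- 5 f{\left(1,3 \right)}\right) \right)} + v{\left(-2 \right)} \left(-504\right) = \sqrt{\left(-25\right)^{2} + \left(0 + 6 \left(- 5 \left(\frac{1}{3} - \frac{1}{3}\right)\right)\right)^{2}} + 39 \left(-504\right) = \sqrt{625 + \left(0 + 6 \left(- 5 \left(\frac{1}{3} - \frac{1}{3}\right)\right)\right)^{2}} - 19656 = \sqrt{625 + \left(0 + 6 \left(\left(-5\right) 0\right)\right)^{2}} - 19656 = \sqrt{625 + \left(0 + 6 \cdot 0\right)^{2}} - 19656 = \sqrt{625 + \left(0 + 0\right)^{2}} - 19656 = \sqrt{625 + 0^{2}} - 19656 = \sqrt{625 + 0} - 19656 = \sqrt{625} - 19656 = 25 - 19656 = -19631$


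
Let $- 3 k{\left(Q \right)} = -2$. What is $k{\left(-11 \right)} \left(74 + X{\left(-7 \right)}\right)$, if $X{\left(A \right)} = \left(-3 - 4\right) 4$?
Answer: $\frac{92}{3} \approx 30.667$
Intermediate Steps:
$k{\left(Q \right)} = \frac{2}{3}$ ($k{\left(Q \right)} = \left(- \frac{1}{3}\right) \left(-2\right) = \frac{2}{3}$)
$X{\left(A \right)} = -28$ ($X{\left(A \right)} = \left(-7\right) 4 = -28$)
$k{\left(-11 \right)} \left(74 + X{\left(-7 \right)}\right) = \frac{2 \left(74 - 28\right)}{3} = \frac{2}{3} \cdot 46 = \frac{92}{3}$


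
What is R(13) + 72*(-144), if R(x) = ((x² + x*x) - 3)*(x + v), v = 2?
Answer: -5343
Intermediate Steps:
R(x) = (-3 + 2*x²)*(2 + x) (R(x) = ((x² + x*x) - 3)*(x + 2) = ((x² + x²) - 3)*(2 + x) = (2*x² - 3)*(2 + x) = (-3 + 2*x²)*(2 + x))
R(13) + 72*(-144) = (-6 - 3*13 + 2*13³ + 4*13²) + 72*(-144) = (-6 - 39 + 2*2197 + 4*169) - 10368 = (-6 - 39 + 4394 + 676) - 10368 = 5025 - 10368 = -5343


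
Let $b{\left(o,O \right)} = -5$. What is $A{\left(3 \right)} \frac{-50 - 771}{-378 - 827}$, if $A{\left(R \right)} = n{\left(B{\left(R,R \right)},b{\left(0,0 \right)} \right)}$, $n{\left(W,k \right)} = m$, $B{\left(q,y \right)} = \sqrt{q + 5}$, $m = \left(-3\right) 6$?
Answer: $- \frac{14778}{1205} \approx -12.264$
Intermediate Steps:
$m = -18$
$B{\left(q,y \right)} = \sqrt{5 + q}$
$n{\left(W,k \right)} = -18$
$A{\left(R \right)} = -18$
$A{\left(3 \right)} \frac{-50 - 771}{-378 - 827} = - 18 \frac{-50 - 771}{-378 - 827} = - 18 \left(- \frac{821}{-1205}\right) = - 18 \left(\left(-821\right) \left(- \frac{1}{1205}\right)\right) = \left(-18\right) \frac{821}{1205} = - \frac{14778}{1205}$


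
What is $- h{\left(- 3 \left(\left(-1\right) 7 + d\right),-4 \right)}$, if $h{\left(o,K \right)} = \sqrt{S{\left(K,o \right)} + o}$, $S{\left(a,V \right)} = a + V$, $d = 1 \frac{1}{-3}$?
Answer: $- 2 \sqrt{10} \approx -6.3246$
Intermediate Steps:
$d = - \frac{1}{3}$ ($d = 1 \left(- \frac{1}{3}\right) = - \frac{1}{3} \approx -0.33333$)
$S{\left(a,V \right)} = V + a$
$h{\left(o,K \right)} = \sqrt{K + 2 o}$ ($h{\left(o,K \right)} = \sqrt{\left(o + K\right) + o} = \sqrt{\left(K + o\right) + o} = \sqrt{K + 2 o}$)
$- h{\left(- 3 \left(\left(-1\right) 7 + d\right),-4 \right)} = - \sqrt{-4 + 2 \left(- 3 \left(\left(-1\right) 7 - \frac{1}{3}\right)\right)} = - \sqrt{-4 + 2 \left(- 3 \left(-7 - \frac{1}{3}\right)\right)} = - \sqrt{-4 + 2 \left(\left(-3\right) \left(- \frac{22}{3}\right)\right)} = - \sqrt{-4 + 2 \cdot 22} = - \sqrt{-4 + 44} = - \sqrt{40} = - 2 \sqrt{10}$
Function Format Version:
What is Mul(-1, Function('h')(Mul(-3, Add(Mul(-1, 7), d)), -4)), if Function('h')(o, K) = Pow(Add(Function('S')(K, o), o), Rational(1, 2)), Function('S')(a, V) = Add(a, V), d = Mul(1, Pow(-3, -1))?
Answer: Mul(-2, Pow(10, Rational(1, 2))) ≈ -6.3246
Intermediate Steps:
d = Rational(-1, 3) (d = Mul(1, Rational(-1, 3)) = Rational(-1, 3) ≈ -0.33333)
Function('S')(a, V) = Add(V, a)
Function('h')(o, K) = Pow(Add(K, Mul(2, o)), Rational(1, 2)) (Function('h')(o, K) = Pow(Add(Add(o, K), o), Rational(1, 2)) = Pow(Add(Add(K, o), o), Rational(1, 2)) = Pow(Add(K, Mul(2, o)), Rational(1, 2)))
Mul(-1, Function('h')(Mul(-3, Add(Mul(-1, 7), d)), -4)) = Mul(-1, Pow(Add(-4, Mul(2, Mul(-3, Add(Mul(-1, 7), Rational(-1, 3))))), Rational(1, 2))) = Mul(-1, Pow(Add(-4, Mul(2, Mul(-3, Add(-7, Rational(-1, 3))))), Rational(1, 2))) = Mul(-1, Pow(Add(-4, Mul(2, Mul(-3, Rational(-22, 3)))), Rational(1, 2))) = Mul(-1, Pow(Add(-4, Mul(2, 22)), Rational(1, 2))) = Mul(-1, Pow(Add(-4, 44), Rational(1, 2))) = Mul(-1, Pow(40, Rational(1, 2))) = Mul(-1, Mul(2, Pow(10, Rational(1, 2)))) = Mul(-2, Pow(10, Rational(1, 2)))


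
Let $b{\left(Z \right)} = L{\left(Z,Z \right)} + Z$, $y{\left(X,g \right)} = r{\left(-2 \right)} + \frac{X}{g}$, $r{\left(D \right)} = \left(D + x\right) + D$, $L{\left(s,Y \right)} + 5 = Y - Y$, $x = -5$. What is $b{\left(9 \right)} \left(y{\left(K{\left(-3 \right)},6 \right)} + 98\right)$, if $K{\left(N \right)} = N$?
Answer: $354$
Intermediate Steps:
$L{\left(s,Y \right)} = -5$ ($L{\left(s,Y \right)} = -5 + \left(Y - Y\right) = -5 + 0 = -5$)
$r{\left(D \right)} = -5 + 2 D$ ($r{\left(D \right)} = \left(D - 5\right) + D = \left(-5 + D\right) + D = -5 + 2 D$)
$y{\left(X,g \right)} = -9 + \frac{X}{g}$ ($y{\left(X,g \right)} = \left(-5 + 2 \left(-2\right)\right) + \frac{X}{g} = \left(-5 - 4\right) + \frac{X}{g} = -9 + \frac{X}{g}$)
$b{\left(Z \right)} = -5 + Z$
$b{\left(9 \right)} \left(y{\left(K{\left(-3 \right)},6 \right)} + 98\right) = \left(-5 + 9\right) \left(\left(-9 - \frac{3}{6}\right) + 98\right) = 4 \left(\left(-9 - \frac{1}{2}\right) + 98\right) = 4 \left(- \frac{19}{2} + 98\right) = 4 \cdot \frac{177}{2} = 354$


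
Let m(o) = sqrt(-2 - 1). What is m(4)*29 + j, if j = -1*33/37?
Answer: -33/37 + 29*I*sqrt(3) ≈ -0.89189 + 50.229*I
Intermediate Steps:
m(o) = I*sqrt(3) (m(o) = sqrt(-3) = I*sqrt(3))
j = -33/37 (j = -33*1/37 = -33/37 ≈ -0.89189)
m(4)*29 + j = (I*sqrt(3))*29 - 33/37 = 29*I*sqrt(3) - 33/37 = -33/37 + 29*I*sqrt(3)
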